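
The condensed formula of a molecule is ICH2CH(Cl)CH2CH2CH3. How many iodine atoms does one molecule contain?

1

Atom tally by fragment:
  ICH2 → C:1 H:2 I:1
  CH(Cl) → C:1 H:1 Cl:1
  CH2 → C:1 H:2
  CH2 → C:1 H:2
  CH3 → C:1 H:3
Element totals:
  C: 5
  H: 10
  Cl: 1
  I: 1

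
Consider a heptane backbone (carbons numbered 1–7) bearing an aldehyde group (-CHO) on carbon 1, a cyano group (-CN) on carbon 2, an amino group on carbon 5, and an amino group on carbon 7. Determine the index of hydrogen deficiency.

Atom tally by fragment:
  OHCCH2 → C:2 H:3 O:1
  CH(CN) → C:2 H:1 N:1
  CH2 → C:1 H:2
  CH2 → C:1 H:2
  CH(NH2) → C:1 H:3 N:1
  CH2 → C:1 H:2
  CH2NH2 → C:1 H:4 N:1
Element totals:
  C: 9
  H: 17
  N: 3
  O: 1
Molecular formula: C9H17N3O.
DoU = (2C + 2 + N − H − X) / 2 = (2·9 + 2 + 3 − 17 − 0) / 2 = 3.

3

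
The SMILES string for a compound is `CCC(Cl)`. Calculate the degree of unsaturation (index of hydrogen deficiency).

Atom tally by fragment:
  CH3 → C:1 H:3
  CH2 → C:1 H:2
  CH2Cl → C:1 H:2 Cl:1
Element totals:
  C: 3
  H: 7
  Cl: 1
Molecular formula: C3H7Cl.
DoU = (2C + 2 + N − H − X) / 2 = (2·3 + 2 + 0 − 7 − 1) / 2 = 0.

0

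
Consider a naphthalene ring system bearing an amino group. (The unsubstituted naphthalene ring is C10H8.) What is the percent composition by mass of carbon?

83.88%

Atom tally by fragment:
  naphthalene ring system core → C:10 H:8
  (− 1 ring H displaced by substituents)
  + NH2 → N:1 H:2
Element totals:
  C: 10
  H: 9
  N: 1
Molecular formula: C10H9N.
Molar mass = 143.189 g/mol.
Mass from C: 10 × 12.011 = 120.110 g/mol.
%C = 120.110 / 143.189 × 100 = 83.88%.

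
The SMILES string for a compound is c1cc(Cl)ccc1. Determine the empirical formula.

C6H5Cl

Atom tally by fragment:
  benzene ring core → C:6 H:6
  (− 1 ring H displaced by substituents)
  + Cl → Cl:1
Element totals:
  C: 6
  H: 5
  Cl: 1
Molecular formula: C6H5Cl.
gcd of subscripts (6, 1, 5) = 1, so the empirical formula equals the molecular formula.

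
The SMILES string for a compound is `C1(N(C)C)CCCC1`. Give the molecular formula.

C7H15N

Atom tally by fragment:
  cyclopentane ring core → C:5 H:10
  (− 1 ring H displaced by substituents)
  + N(CH3)2 → N:1 C:2 H:6
Element totals:
  C: 7
  H: 15
  N: 1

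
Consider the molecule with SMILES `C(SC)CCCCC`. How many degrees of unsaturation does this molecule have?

0

Atom tally by fragment:
  CH3SCH2 → C:2 H:5 S:1
  CH2 → C:1 H:2
  CH2 → C:1 H:2
  CH2 → C:1 H:2
  CH2 → C:1 H:2
  CH3 → C:1 H:3
Element totals:
  C: 7
  H: 16
  S: 1
Molecular formula: C7H16S.
DoU = (2C + 2 + N − H − X) / 2 = (2·7 + 2 + 0 − 16 − 0) / 2 = 0.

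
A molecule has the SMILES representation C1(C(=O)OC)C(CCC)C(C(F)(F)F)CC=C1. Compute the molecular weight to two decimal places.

250.26 g/mol

Atom tally by fragment:
  cyclohexene ring core → C:6 H:10
  (− 3 ring H displaced by substituents)
  + COOCH3 → C:2 H:3 O:2
  + CH2CH2CH3 → C:3 H:7
  + CF3 → C:1 F:3
Element totals:
  C: 12
  H: 17
  F: 3
  O: 2
Molecular formula: C12H17F3O2.
  M = 12(12.011) + 17(1.008) + 3(18.998) + 2(15.999)
    = 144.132 + 17.136 + 56.994 + 31.998 = 250.260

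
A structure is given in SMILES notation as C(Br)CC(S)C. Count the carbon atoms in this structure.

4

Atom tally by fragment:
  BrCH2 → C:1 H:2 Br:1
  CH2 → C:1 H:2
  CH(SH) → C:1 H:2 S:1
  CH3 → C:1 H:3
Element totals:
  C: 4
  H: 9
  Br: 1
  S: 1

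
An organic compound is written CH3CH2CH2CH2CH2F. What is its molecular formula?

C5H11F

Element totals:
  C: 5
  H: 11
  F: 1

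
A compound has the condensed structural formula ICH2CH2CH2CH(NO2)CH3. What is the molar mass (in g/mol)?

243.04 g/mol

Atom tally by fragment:
  ICH2 → C:1 H:2 I:1
  CH2 → C:1 H:2
  CH2 → C:1 H:2
  CH(NO2) → C:1 H:1 N:1 O:2
  CH3 → C:1 H:3
Element totals:
  C: 5
  H: 10
  I: 1
  N: 1
  O: 2
Molecular formula: C5H10INO2.
  M = 5(12.011) + 10(1.008) + 126.904 + 14.007 + 2(15.999)
    = 60.055 + 10.080 + 126.904 + 14.007 + 31.998 = 243.044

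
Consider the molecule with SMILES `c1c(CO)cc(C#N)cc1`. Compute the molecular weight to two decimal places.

Atom tally by fragment:
  benzene ring core → C:6 H:6
  (− 2 ring H displaced by substituents)
  + CH2OH → C:1 H:3 O:1
  + CN → C:1 N:1
Element totals:
  C: 8
  H: 7
  N: 1
  O: 1
Molecular formula: C8H7NO.
  M = 8(12.011) + 7(1.008) + 14.007 + 15.999
    = 96.088 + 7.056 + 14.007 + 15.999 = 133.150

133.15 g/mol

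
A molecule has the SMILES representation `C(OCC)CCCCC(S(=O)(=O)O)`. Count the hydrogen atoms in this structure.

Atom tally by fragment:
  C2H5OCH2 → C:3 H:7 O:1
  CH2 → C:1 H:2
  CH2 → C:1 H:2
  CH2 → C:1 H:2
  CH2 → C:1 H:2
  CH2SO3H → C:1 H:3 S:1 O:3
Element totals:
  C: 8
  H: 18
  O: 4
  S: 1

18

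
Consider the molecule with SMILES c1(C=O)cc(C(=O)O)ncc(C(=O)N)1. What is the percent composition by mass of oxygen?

Atom tally by fragment:
  pyridine ring core → C:5 H:5 N:1
  (− 3 ring H displaced by substituents)
  + CHO → C:1 H:1 O:1
  + COOH → C:1 H:1 O:2
  + CONH2 → C:1 H:2 O:1 N:1
Element totals:
  C: 8
  H: 6
  N: 2
  O: 4
Molecular formula: C8H6N2O4.
Molar mass = 194.146 g/mol.
Mass from O: 4 × 15.999 = 63.996 g/mol.
%O = 63.996 / 194.146 × 100 = 32.96%.

32.96%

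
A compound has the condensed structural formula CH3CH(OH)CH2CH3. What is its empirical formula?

Element totals:
  C: 4
  H: 10
  O: 1
Molecular formula: C4H10O.
gcd of subscripts (4, 10, 1) = 1, so the empirical formula equals the molecular formula.

C4H10O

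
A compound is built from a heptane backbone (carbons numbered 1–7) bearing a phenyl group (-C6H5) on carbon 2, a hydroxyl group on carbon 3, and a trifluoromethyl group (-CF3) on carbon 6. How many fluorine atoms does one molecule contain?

3

Atom tally by fragment:
  CH3 → C:1 H:3
  CH(C6H5) → C:7 H:6
  CH(OH) → C:1 H:2 O:1
  CH2 → C:1 H:2
  CH2 → C:1 H:2
  CH(CF3) → C:2 H:1 F:3
  CH3 → C:1 H:3
Element totals:
  C: 14
  H: 19
  F: 3
  O: 1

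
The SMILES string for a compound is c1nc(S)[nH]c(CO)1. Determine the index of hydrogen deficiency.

Atom tally by fragment:
  imidazole ring core → C:3 H:4 N:2
  (− 2 ring H displaced by substituents)
  + SH → S:1 H:1
  + CH2OH → C:1 H:3 O:1
Element totals:
  C: 4
  H: 6
  N: 2
  O: 1
  S: 1
Molecular formula: C4H6N2OS.
DoU = (2C + 2 + N − H − X) / 2 = (2·4 + 2 + 2 − 6 − 0) / 2 = 3.

3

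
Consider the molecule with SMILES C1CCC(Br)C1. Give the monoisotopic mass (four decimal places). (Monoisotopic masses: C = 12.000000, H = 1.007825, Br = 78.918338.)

Atom tally by fragment:
  cyclopentane ring core → C:5 H:10
  (− 1 ring H displaced by substituents)
  + Br → Br:1
Element totals:
  C: 5
  H: 9
  Br: 1
Molecular formula: C5H9Br.
  M = 5(12.0) + 9(1.007825) + 78.918338
    = 60.000000 + 9.070425 + 78.918338 = 147.988763

147.9888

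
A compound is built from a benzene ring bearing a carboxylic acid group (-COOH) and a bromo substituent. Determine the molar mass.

201.02 g/mol

Atom tally by fragment:
  benzene ring core → C:6 H:6
  (− 2 ring H displaced by substituents)
  + COOH → C:1 H:1 O:2
  + Br → Br:1
Element totals:
  C: 7
  H: 5
  Br: 1
  O: 2
Molecular formula: C7H5BrO2.
  M = 7(12.011) + 5(1.008) + 79.904 + 2(15.999)
    = 84.077 + 5.040 + 79.904 + 31.998 = 201.019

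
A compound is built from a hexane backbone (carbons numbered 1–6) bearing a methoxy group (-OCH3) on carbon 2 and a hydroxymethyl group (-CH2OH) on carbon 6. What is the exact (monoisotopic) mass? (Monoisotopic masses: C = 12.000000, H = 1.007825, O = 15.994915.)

Atom tally by fragment:
  CH3 → C:1 H:3
  CH(OCH3) → C:2 H:4 O:1
  CH2 → C:1 H:2
  CH2 → C:1 H:2
  CH2 → C:1 H:2
  CH2CH2OH → C:2 H:5 O:1
Element totals:
  C: 8
  H: 18
  O: 2
Molecular formula: C8H18O2.
  M = 8(12.0) + 18(1.007825) + 2(15.994915)
    = 96.000000 + 18.140850 + 31.989830 = 146.130680

146.1307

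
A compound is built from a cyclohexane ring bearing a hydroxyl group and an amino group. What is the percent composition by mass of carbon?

Atom tally by fragment:
  cyclohexane ring core → C:6 H:12
  (− 2 ring H displaced by substituents)
  + OH → O:1 H:1
  + NH2 → N:1 H:2
Element totals:
  C: 6
  H: 13
  N: 1
  O: 1
Molecular formula: C6H13NO.
Molar mass = 115.176 g/mol.
Mass from C: 6 × 12.011 = 72.066 g/mol.
%C = 72.066 / 115.176 × 100 = 62.57%.

62.57%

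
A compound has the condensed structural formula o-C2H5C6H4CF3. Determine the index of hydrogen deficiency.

4

Element totals:
  C: 9
  H: 9
  F: 3
Molecular formula: C9H9F3.
DoU = (2C + 2 + N − H − X) / 2 = (2·9 + 2 + 0 − 9 − 3) / 2 = 4.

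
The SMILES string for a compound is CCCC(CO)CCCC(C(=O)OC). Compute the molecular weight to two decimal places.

202.29 g/mol

Atom tally by fragment:
  CH3 → C:1 H:3
  CH2 → C:1 H:2
  CH2 → C:1 H:2
  CH(CH2OH) → C:2 H:4 O:1
  CH2 → C:1 H:2
  CH2 → C:1 H:2
  CH2 → C:1 H:2
  CH2COOCH3 → C:3 H:5 O:2
Element totals:
  C: 11
  H: 22
  O: 3
Molecular formula: C11H22O3.
  M = 11(12.011) + 22(1.008) + 3(15.999)
    = 132.121 + 22.176 + 47.997 = 202.294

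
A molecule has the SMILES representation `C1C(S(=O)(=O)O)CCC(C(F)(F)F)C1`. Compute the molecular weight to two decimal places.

Atom tally by fragment:
  cyclohexane ring core → C:6 H:12
  (− 2 ring H displaced by substituents)
  + SO3H → S:1 O:3 H:1
  + CF3 → C:1 F:3
Element totals:
  C: 7
  H: 11
  F: 3
  O: 3
  S: 1
Molecular formula: C7H11F3O3S.
  M = 7(12.011) + 11(1.008) + 3(18.998) + 3(15.999) + 32.06
    = 84.077 + 11.088 + 56.994 + 47.997 + 32.060 = 232.216

232.22 g/mol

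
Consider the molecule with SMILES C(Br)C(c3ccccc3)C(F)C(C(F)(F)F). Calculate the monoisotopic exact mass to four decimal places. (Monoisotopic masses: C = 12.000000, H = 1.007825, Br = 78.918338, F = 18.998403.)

297.9980

Atom tally by fragment:
  BrCH2 → C:1 H:2 Br:1
  CH(C6H5) → C:7 H:6
  CH(F) → C:1 H:1 F:1
  CH2CF3 → C:2 H:2 F:3
Element totals:
  C: 11
  H: 11
  Br: 1
  F: 4
Molecular formula: C11H11BrF4.
  M = 11(12.0) + 11(1.007825) + 78.918338 + 4(18.998403)
    = 132.000000 + 11.086075 + 78.918338 + 75.993612 = 297.998025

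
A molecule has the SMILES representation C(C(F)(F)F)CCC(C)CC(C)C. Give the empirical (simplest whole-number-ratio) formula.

C10H19F3

Atom tally by fragment:
  F3CCH2 → C:2 H:2 F:3
  CH2 → C:1 H:2
  CH2 → C:1 H:2
  CH(CH3) → C:2 H:4
  CH2 → C:1 H:2
  CH(CH3) → C:2 H:4
  CH3 → C:1 H:3
Element totals:
  C: 10
  H: 19
  F: 3
Molecular formula: C10H19F3.
gcd of subscripts (10, 3, 19) = 1, so the empirical formula equals the molecular formula.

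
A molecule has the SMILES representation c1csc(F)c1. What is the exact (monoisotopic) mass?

101.9939

Atom tally by fragment:
  thiophene ring core → C:4 H:4 S:1
  (− 1 ring H displaced by substituents)
  + F → F:1
Element totals:
  C: 4
  H: 3
  F: 1
  S: 1
Molecular formula: C4H3FS.
  M = 4(12.0) + 3(1.007825) + 18.998403 + 31.972071
    = 48.000000 + 3.023475 + 18.998403 + 31.972071 = 101.993949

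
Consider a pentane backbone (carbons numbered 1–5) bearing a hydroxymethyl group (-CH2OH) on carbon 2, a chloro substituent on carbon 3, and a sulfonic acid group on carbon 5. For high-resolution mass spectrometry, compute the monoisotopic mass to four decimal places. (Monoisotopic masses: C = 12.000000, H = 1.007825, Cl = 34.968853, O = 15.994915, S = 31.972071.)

216.0223

Atom tally by fragment:
  CH3 → C:1 H:3
  CH(CH2OH) → C:2 H:4 O:1
  CH(Cl) → C:1 H:1 Cl:1
  CH2 → C:1 H:2
  CH2SO3H → C:1 H:3 S:1 O:3
Element totals:
  C: 6
  H: 13
  Cl: 1
  O: 4
  S: 1
Molecular formula: C6H13ClO4S.
  M = 6(12.0) + 13(1.007825) + 34.968853 + 4(15.994915) + 31.972071
    = 72.000000 + 13.101725 + 34.968853 + 63.979660 + 31.972071 = 216.022309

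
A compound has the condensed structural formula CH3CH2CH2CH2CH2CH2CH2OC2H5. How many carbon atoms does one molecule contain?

Atom tally by fragment:
  CH3 → C:1 H:3
  CH2 → C:1 H:2
  CH2 → C:1 H:2
  CH2 → C:1 H:2
  CH2 → C:1 H:2
  CH2 → C:1 H:2
  CH2OC2H5 → C:3 H:7 O:1
Element totals:
  C: 9
  H: 20
  O: 1

9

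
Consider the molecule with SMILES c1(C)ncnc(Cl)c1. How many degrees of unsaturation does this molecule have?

Atom tally by fragment:
  pyrimidine ring core → C:4 H:4 N:2
  (− 2 ring H displaced by substituents)
  + CH3 → C:1 H:3
  + Cl → Cl:1
Element totals:
  C: 5
  H: 5
  Cl: 1
  N: 2
Molecular formula: C5H5ClN2.
DoU = (2C + 2 + N − H − X) / 2 = (2·5 + 2 + 2 − 5 − 1) / 2 = 4.

4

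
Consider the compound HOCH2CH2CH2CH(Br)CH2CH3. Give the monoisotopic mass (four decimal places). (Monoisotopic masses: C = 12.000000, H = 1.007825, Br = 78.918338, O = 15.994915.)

180.0150

Atom tally by fragment:
  HOCH2CH2 → C:2 H:5 O:1
  CH2 → C:1 H:2
  CH(Br) → C:1 H:1 Br:1
  CH2 → C:1 H:2
  CH3 → C:1 H:3
Element totals:
  C: 6
  H: 13
  Br: 1
  O: 1
Molecular formula: C6H13BrO.
  M = 6(12.0) + 13(1.007825) + 78.918338 + 15.994915
    = 72.000000 + 13.101725 + 78.918338 + 15.994915 = 180.014978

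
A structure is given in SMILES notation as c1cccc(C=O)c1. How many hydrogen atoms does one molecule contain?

Atom tally by fragment:
  benzene ring core → C:6 H:6
  (− 1 ring H displaced by substituents)
  + CHO → C:1 H:1 O:1
Element totals:
  C: 7
  H: 6
  O: 1

6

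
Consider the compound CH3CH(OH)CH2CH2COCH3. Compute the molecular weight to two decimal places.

116.16 g/mol

Element totals:
  C: 6
  H: 12
  O: 2
Molecular formula: C6H12O2.
  M = 6(12.011) + 12(1.008) + 2(15.999)
    = 72.066 + 12.096 + 31.998 = 116.160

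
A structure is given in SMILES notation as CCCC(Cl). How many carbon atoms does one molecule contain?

4

Atom tally by fragment:
  CH3 → C:1 H:3
  CH2 → C:1 H:2
  CH2 → C:1 H:2
  CH2Cl → C:1 H:2 Cl:1
Element totals:
  C: 4
  H: 9
  Cl: 1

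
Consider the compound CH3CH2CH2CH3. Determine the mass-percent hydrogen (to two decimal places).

Atom tally by fragment:
  CH3 → C:1 H:3
  CH2 → C:1 H:2
  CH2 → C:1 H:2
  CH3 → C:1 H:3
Element totals:
  C: 4
  H: 10
Molecular formula: C4H10.
Molar mass = 58.124 g/mol.
Mass from H: 10 × 1.008 = 10.080 g/mol.
%H = 10.080 / 58.124 × 100 = 17.34%.

17.34%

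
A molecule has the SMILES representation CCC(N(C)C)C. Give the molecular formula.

C6H15N

Atom tally by fragment:
  CH3 → C:1 H:3
  CH2 → C:1 H:2
  CH(N(CH3)2) → C:3 H:7 N:1
  CH3 → C:1 H:3
Element totals:
  C: 6
  H: 15
  N: 1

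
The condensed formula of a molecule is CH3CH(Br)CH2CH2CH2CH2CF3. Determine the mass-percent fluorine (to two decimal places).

Element totals:
  C: 7
  H: 12
  Br: 1
  F: 3
Molecular formula: C7H12BrF3.
Molar mass = 233.071 g/mol.
Mass from F: 3 × 18.998 = 56.994 g/mol.
%F = 56.994 / 233.071 × 100 = 24.45%.

24.45%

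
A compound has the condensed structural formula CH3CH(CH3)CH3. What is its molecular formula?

Element totals:
  C: 4
  H: 10

C4H10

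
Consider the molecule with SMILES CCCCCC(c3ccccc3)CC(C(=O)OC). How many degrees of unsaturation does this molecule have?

Atom tally by fragment:
  CH3 → C:1 H:3
  CH2 → C:1 H:2
  CH2 → C:1 H:2
  CH2 → C:1 H:2
  CH2 → C:1 H:2
  CH(C6H5) → C:7 H:6
  CH2 → C:1 H:2
  CH2COOCH3 → C:3 H:5 O:2
Element totals:
  C: 16
  H: 24
  O: 2
Molecular formula: C16H24O2.
DoU = (2C + 2 + N − H − X) / 2 = (2·16 + 2 + 0 − 24 − 0) / 2 = 5.

5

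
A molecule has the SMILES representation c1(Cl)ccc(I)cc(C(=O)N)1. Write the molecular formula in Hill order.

Atom tally by fragment:
  benzene ring core → C:6 H:6
  (− 3 ring H displaced by substituents)
  + Cl → Cl:1
  + I → I:1
  + CONH2 → C:1 H:2 O:1 N:1
Element totals:
  C: 7
  H: 5
  Cl: 1
  I: 1
  N: 1
  O: 1

C7H5ClINO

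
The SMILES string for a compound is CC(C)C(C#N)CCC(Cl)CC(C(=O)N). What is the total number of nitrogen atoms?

2

Atom tally by fragment:
  CH3 → C:1 H:3
  CH(CH3) → C:2 H:4
  CH(CN) → C:2 H:1 N:1
  CH2 → C:1 H:2
  CH2 → C:1 H:2
  CH(Cl) → C:1 H:1 Cl:1
  CH2 → C:1 H:2
  CH2CONH2 → C:2 H:4 O:1 N:1
Element totals:
  C: 11
  H: 19
  Cl: 1
  N: 2
  O: 1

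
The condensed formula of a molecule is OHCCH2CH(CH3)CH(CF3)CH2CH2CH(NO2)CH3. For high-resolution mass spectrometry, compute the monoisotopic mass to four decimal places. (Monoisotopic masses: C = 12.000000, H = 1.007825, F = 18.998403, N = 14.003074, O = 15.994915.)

Element totals:
  C: 10
  H: 16
  F: 3
  N: 1
  O: 3
Molecular formula: C10H16F3NO3.
  M = 10(12.0) + 16(1.007825) + 3(18.998403) + 14.003074 + 3(15.994915)
    = 120.000000 + 16.125200 + 56.995209 + 14.003074 + 47.984745 = 255.108228

255.1082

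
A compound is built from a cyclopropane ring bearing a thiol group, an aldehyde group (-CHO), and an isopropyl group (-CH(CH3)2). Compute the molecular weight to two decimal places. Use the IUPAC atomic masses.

Atom tally by fragment:
  cyclopropane ring core → C:3 H:6
  (− 3 ring H displaced by substituents)
  + SH → S:1 H:1
  + CHO → C:1 H:1 O:1
  + CH(CH3)2 → C:3 H:7
Element totals:
  C: 7
  H: 12
  O: 1
  S: 1
Molecular formula: C7H12OS.
  M = 7(12.011) + 12(1.008) + 15.999 + 32.06
    = 84.077 + 12.096 + 15.999 + 32.060 = 144.232

144.23 g/mol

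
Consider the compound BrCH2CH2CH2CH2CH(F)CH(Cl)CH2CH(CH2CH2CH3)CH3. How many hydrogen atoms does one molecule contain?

23

Atom tally by fragment:
  BrCH2 → C:1 H:2 Br:1
  CH2 → C:1 H:2
  CH2 → C:1 H:2
  CH2 → C:1 H:2
  CH(F) → C:1 H:1 F:1
  CH(Cl) → C:1 H:1 Cl:1
  CH2 → C:1 H:2
  CH(CH2CH2CH3) → C:4 H:8
  CH3 → C:1 H:3
Element totals:
  C: 12
  H: 23
  Br: 1
  Cl: 1
  F: 1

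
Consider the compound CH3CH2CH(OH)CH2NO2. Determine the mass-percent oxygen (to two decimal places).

Atom tally by fragment:
  CH3 → C:1 H:3
  CH2 → C:1 H:2
  CH(OH) → C:1 H:2 O:1
  CH2NO2 → C:1 H:2 N:1 O:2
Element totals:
  C: 4
  H: 9
  N: 1
  O: 3
Molecular formula: C4H9NO3.
Molar mass = 119.120 g/mol.
Mass from O: 3 × 15.999 = 47.997 g/mol.
%O = 47.997 / 119.120 × 100 = 40.29%.

40.29%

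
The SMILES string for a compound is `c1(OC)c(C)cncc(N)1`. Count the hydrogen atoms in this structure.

Atom tally by fragment:
  pyridine ring core → C:5 H:5 N:1
  (− 3 ring H displaced by substituents)
  + OCH3 → C:1 H:3 O:1
  + CH3 → C:1 H:3
  + NH2 → N:1 H:2
Element totals:
  C: 7
  H: 10
  N: 2
  O: 1

10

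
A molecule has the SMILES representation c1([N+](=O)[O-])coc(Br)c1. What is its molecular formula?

C4H2BrNO3

Atom tally by fragment:
  furan ring core → C:4 H:4 O:1
  (− 2 ring H displaced by substituents)
  + NO2 → N:1 O:2
  + Br → Br:1
Element totals:
  C: 4
  H: 2
  Br: 1
  N: 1
  O: 3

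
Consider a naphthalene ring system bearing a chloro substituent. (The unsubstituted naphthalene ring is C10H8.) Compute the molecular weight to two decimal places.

162.62 g/mol

Atom tally by fragment:
  naphthalene ring system core → C:10 H:8
  (− 1 ring H displaced by substituents)
  + Cl → Cl:1
Element totals:
  C: 10
  H: 7
  Cl: 1
Molecular formula: C10H7Cl.
  M = 10(12.011) + 7(1.008) + 35.45
    = 120.110 + 7.056 + 35.450 = 162.616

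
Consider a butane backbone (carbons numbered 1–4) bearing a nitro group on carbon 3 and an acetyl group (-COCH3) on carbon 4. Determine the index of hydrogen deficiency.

Atom tally by fragment:
  CH3 → C:1 H:3
  CH2 → C:1 H:2
  CH(NO2) → C:1 H:1 N:1 O:2
  CH2COCH3 → C:3 H:5 O:1
Element totals:
  C: 6
  H: 11
  N: 1
  O: 3
Molecular formula: C6H11NO3.
DoU = (2C + 2 + N − H − X) / 2 = (2·6 + 2 + 1 − 11 − 0) / 2 = 2.

2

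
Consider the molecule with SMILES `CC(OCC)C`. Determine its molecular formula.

C5H12O

Atom tally by fragment:
  CH3 → C:1 H:3
  CH(OC2H5) → C:3 H:6 O:1
  CH3 → C:1 H:3
Element totals:
  C: 5
  H: 12
  O: 1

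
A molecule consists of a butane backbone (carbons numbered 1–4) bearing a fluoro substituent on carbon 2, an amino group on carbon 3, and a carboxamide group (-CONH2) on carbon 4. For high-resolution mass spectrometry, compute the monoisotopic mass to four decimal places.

134.0855

Atom tally by fragment:
  CH3 → C:1 H:3
  CH(F) → C:1 H:1 F:1
  CH(NH2) → C:1 H:3 N:1
  CH2CONH2 → C:2 H:4 O:1 N:1
Element totals:
  C: 5
  H: 11
  F: 1
  N: 2
  O: 1
Molecular formula: C5H11FN2O.
  M = 5(12.0) + 11(1.007825) + 18.998403 + 2(14.003074) + 15.994915
    = 60.000000 + 11.086075 + 18.998403 + 28.006148 + 15.994915 = 134.085541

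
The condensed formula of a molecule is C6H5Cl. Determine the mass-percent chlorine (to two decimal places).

31.50%

Element totals:
  C: 6
  H: 5
  Cl: 1
Molecular formula: C6H5Cl.
Molar mass = 112.556 g/mol.
Mass from Cl: 1 × 35.45 = 35.450 g/mol.
%Cl = 35.450 / 112.556 × 100 = 31.50%.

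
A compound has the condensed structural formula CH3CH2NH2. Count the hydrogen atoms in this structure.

7

Element totals:
  C: 2
  H: 7
  N: 1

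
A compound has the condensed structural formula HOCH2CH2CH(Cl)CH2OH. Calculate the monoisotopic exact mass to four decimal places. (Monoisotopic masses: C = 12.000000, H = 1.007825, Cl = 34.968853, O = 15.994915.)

Element totals:
  C: 4
  H: 9
  Cl: 1
  O: 2
Molecular formula: C4H9ClO2.
  M = 4(12.0) + 9(1.007825) + 34.968853 + 2(15.994915)
    = 48.000000 + 9.070425 + 34.968853 + 31.989830 = 124.029108

124.0291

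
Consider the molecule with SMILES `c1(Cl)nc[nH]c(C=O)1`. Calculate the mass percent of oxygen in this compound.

Atom tally by fragment:
  imidazole ring core → C:3 H:4 N:2
  (− 2 ring H displaced by substituents)
  + Cl → Cl:1
  + CHO → C:1 H:1 O:1
Element totals:
  C: 4
  H: 3
  Cl: 1
  N: 2
  O: 1
Molecular formula: C4H3ClN2O.
Molar mass = 130.531 g/mol.
Mass from O: 1 × 15.999 = 15.999 g/mol.
%O = 15.999 / 130.531 × 100 = 12.26%.

12.26%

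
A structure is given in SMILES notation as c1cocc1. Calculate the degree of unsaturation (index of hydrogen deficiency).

3

Atom tally by fragment:
  furan ring core → C:4 H:4 O:1
Element totals:
  C: 4
  H: 4
  O: 1
Molecular formula: C4H4O.
DoU = (2C + 2 + N − H − X) / 2 = (2·4 + 2 + 0 − 4 − 0) / 2 = 3.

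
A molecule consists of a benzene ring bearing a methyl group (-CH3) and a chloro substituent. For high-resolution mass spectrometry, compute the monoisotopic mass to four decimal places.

Atom tally by fragment:
  benzene ring core → C:6 H:6
  (− 2 ring H displaced by substituents)
  + CH3 → C:1 H:3
  + Cl → Cl:1
Element totals:
  C: 7
  H: 7
  Cl: 1
Molecular formula: C7H7Cl.
  M = 7(12.0) + 7(1.007825) + 34.968853
    = 84.000000 + 7.054775 + 34.968853 = 126.023628

126.0236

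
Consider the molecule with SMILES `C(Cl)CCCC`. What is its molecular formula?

C5H11Cl

Atom tally by fragment:
  ClCH2 → C:1 H:2 Cl:1
  CH2 → C:1 H:2
  CH2 → C:1 H:2
  CH2 → C:1 H:2
  CH3 → C:1 H:3
Element totals:
  C: 5
  H: 11
  Cl: 1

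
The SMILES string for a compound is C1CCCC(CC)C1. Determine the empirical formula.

Atom tally by fragment:
  cyclohexane ring core → C:6 H:12
  (− 1 ring H displaced by substituents)
  + C2H5 → C:2 H:5
Element totals:
  C: 8
  H: 16
Molecular formula: C8H16.
gcd of subscripts = 8; dividing each by 8:
  C: 8/8 = 1
  H: 16/8 = 2

CH2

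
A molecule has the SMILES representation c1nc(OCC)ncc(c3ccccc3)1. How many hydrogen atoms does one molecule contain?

12

Atom tally by fragment:
  pyrimidine ring core → C:4 H:4 N:2
  (− 2 ring H displaced by substituents)
  + OC2H5 → C:2 H:5 O:1
  + C6H5 → C:6 H:5
Element totals:
  C: 12
  H: 12
  N: 2
  O: 1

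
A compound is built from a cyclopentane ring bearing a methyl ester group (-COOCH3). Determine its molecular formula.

Atom tally by fragment:
  cyclopentane ring core → C:5 H:10
  (− 1 ring H displaced by substituents)
  + COOCH3 → C:2 H:3 O:2
Element totals:
  C: 7
  H: 12
  O: 2

C7H12O2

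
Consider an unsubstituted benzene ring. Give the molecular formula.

C6H6

Atom tally by fragment:
  benzene ring core → C:6 H:6
Element totals:
  C: 6
  H: 6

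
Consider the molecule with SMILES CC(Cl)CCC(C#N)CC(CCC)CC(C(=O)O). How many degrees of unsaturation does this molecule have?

3

Atom tally by fragment:
  CH3 → C:1 H:3
  CH(Cl) → C:1 H:1 Cl:1
  CH2 → C:1 H:2
  CH2 → C:1 H:2
  CH(CN) → C:2 H:1 N:1
  CH2 → C:1 H:2
  CH(CH2CH2CH3) → C:4 H:8
  CH2 → C:1 H:2
  CH2COOH → C:2 H:3 O:2
Element totals:
  C: 14
  H: 24
  Cl: 1
  N: 1
  O: 2
Molecular formula: C14H24ClNO2.
DoU = (2C + 2 + N − H − X) / 2 = (2·14 + 2 + 1 − 24 − 1) / 2 = 3.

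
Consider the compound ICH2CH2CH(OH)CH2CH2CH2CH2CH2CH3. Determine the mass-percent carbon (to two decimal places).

Atom tally by fragment:
  ICH2 → C:1 H:2 I:1
  CH2 → C:1 H:2
  CH(OH) → C:1 H:2 O:1
  CH2 → C:1 H:2
  CH2 → C:1 H:2
  CH2 → C:1 H:2
  CH2 → C:1 H:2
  CH2 → C:1 H:2
  CH3 → C:1 H:3
Element totals:
  C: 9
  H: 19
  I: 1
  O: 1
Molecular formula: C9H19IO.
Molar mass = 270.154 g/mol.
Mass from C: 9 × 12.011 = 108.099 g/mol.
%C = 108.099 / 270.154 × 100 = 40.01%.

40.01%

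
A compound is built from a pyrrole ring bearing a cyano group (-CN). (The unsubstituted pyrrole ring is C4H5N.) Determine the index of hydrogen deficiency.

Atom tally by fragment:
  pyrrole ring core → C:4 H:5 N:1
  (− 1 ring H displaced by substituents)
  + CN → C:1 N:1
Element totals:
  C: 5
  H: 4
  N: 2
Molecular formula: C5H4N2.
DoU = (2C + 2 + N − H − X) / 2 = (2·5 + 2 + 2 − 4 − 0) / 2 = 5.

5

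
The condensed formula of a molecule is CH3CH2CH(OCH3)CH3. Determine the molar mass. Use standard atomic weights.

88.15 g/mol

Atom tally by fragment:
  CH3 → C:1 H:3
  CH2 → C:1 H:2
  CH(OCH3) → C:2 H:4 O:1
  CH3 → C:1 H:3
Element totals:
  C: 5
  H: 12
  O: 1
Molecular formula: C5H12O.
  M = 5(12.011) + 12(1.008) + 15.999
    = 60.055 + 12.096 + 15.999 = 88.150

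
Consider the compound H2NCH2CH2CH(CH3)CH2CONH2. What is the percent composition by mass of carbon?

Atom tally by fragment:
  H2NCH2 → C:1 H:4 N:1
  CH2 → C:1 H:2
  CH(CH3) → C:2 H:4
  CH2CONH2 → C:2 H:4 O:1 N:1
Element totals:
  C: 6
  H: 14
  N: 2
  O: 1
Molecular formula: C6H14N2O.
Molar mass = 130.191 g/mol.
Mass from C: 6 × 12.011 = 72.066 g/mol.
%C = 72.066 / 130.191 × 100 = 55.35%.

55.35%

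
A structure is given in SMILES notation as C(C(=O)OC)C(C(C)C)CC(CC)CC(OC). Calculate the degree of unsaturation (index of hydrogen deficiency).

Atom tally by fragment:
  CH3OOCCH2 → C:3 H:5 O:2
  CH(CH(CH3)2) → C:4 H:8
  CH2 → C:1 H:2
  CH(C2H5) → C:3 H:6
  CH2 → C:1 H:2
  CH2OCH3 → C:2 H:5 O:1
Element totals:
  C: 14
  H: 28
  O: 3
Molecular formula: C14H28O3.
DoU = (2C + 2 + N − H − X) / 2 = (2·14 + 2 + 0 − 28 − 0) / 2 = 1.

1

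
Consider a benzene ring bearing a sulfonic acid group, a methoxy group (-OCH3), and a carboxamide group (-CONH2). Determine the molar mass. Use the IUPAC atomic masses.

231.22 g/mol

Atom tally by fragment:
  benzene ring core → C:6 H:6
  (− 3 ring H displaced by substituents)
  + SO3H → S:1 O:3 H:1
  + OCH3 → C:1 H:3 O:1
  + CONH2 → C:1 H:2 O:1 N:1
Element totals:
  C: 8
  H: 9
  N: 1
  O: 5
  S: 1
Molecular formula: C8H9NO5S.
  M = 8(12.011) + 9(1.008) + 14.007 + 5(15.999) + 32.06
    = 96.088 + 9.072 + 14.007 + 79.995 + 32.060 = 231.222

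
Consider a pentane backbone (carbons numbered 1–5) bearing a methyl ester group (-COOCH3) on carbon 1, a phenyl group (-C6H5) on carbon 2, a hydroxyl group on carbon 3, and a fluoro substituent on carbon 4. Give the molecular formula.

C13H17FO3

Atom tally by fragment:
  CH3OOCCH2 → C:3 H:5 O:2
  CH(C6H5) → C:7 H:6
  CH(OH) → C:1 H:2 O:1
  CH(F) → C:1 H:1 F:1
  CH3 → C:1 H:3
Element totals:
  C: 13
  H: 17
  F: 1
  O: 3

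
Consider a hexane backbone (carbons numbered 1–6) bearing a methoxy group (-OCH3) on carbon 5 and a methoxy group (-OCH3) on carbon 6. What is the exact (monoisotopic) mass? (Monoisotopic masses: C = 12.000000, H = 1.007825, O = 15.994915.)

Atom tally by fragment:
  CH3 → C:1 H:3
  CH2 → C:1 H:2
  CH2 → C:1 H:2
  CH2 → C:1 H:2
  CH(OCH3) → C:2 H:4 O:1
  CH2OCH3 → C:2 H:5 O:1
Element totals:
  C: 8
  H: 18
  O: 2
Molecular formula: C8H18O2.
  M = 8(12.0) + 18(1.007825) + 2(15.994915)
    = 96.000000 + 18.140850 + 31.989830 = 146.130680

146.1307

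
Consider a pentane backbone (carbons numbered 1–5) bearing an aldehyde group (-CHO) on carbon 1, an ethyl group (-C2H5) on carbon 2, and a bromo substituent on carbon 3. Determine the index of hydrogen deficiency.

Atom tally by fragment:
  OHCCH2 → C:2 H:3 O:1
  CH(C2H5) → C:3 H:6
  CH(Br) → C:1 H:1 Br:1
  CH2 → C:1 H:2
  CH3 → C:1 H:3
Element totals:
  C: 8
  H: 15
  Br: 1
  O: 1
Molecular formula: C8H15BrO.
DoU = (2C + 2 + N − H − X) / 2 = (2·8 + 2 + 0 − 15 − 1) / 2 = 1.

1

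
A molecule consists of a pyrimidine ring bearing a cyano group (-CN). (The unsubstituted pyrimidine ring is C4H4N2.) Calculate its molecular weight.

Atom tally by fragment:
  pyrimidine ring core → C:4 H:4 N:2
  (− 1 ring H displaced by substituents)
  + CN → C:1 N:1
Element totals:
  C: 5
  H: 3
  N: 3
Molecular formula: C5H3N3.
  M = 5(12.011) + 3(1.008) + 3(14.007)
    = 60.055 + 3.024 + 42.021 = 105.100

105.10 g/mol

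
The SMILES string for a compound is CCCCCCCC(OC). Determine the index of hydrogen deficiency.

0

Atom tally by fragment:
  CH3 → C:1 H:3
  CH2 → C:1 H:2
  CH2 → C:1 H:2
  CH2 → C:1 H:2
  CH2 → C:1 H:2
  CH2 → C:1 H:2
  CH2 → C:1 H:2
  CH2OCH3 → C:2 H:5 O:1
Element totals:
  C: 9
  H: 20
  O: 1
Molecular formula: C9H20O.
DoU = (2C + 2 + N − H − X) / 2 = (2·9 + 2 + 0 − 20 − 0) / 2 = 0.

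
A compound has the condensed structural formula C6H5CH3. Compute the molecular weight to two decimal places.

Element totals:
  C: 7
  H: 8
Molecular formula: C7H8.
  M = 7(12.011) + 8(1.008)
    = 84.077 + 8.064 = 92.141

92.14 g/mol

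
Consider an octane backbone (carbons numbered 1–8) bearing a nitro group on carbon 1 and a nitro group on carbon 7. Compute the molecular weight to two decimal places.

Atom tally by fragment:
  O2NCH2 → C:1 H:2 N:1 O:2
  CH2 → C:1 H:2
  CH2 → C:1 H:2
  CH2 → C:1 H:2
  CH2 → C:1 H:2
  CH2 → C:1 H:2
  CH(NO2) → C:1 H:1 N:1 O:2
  CH3 → C:1 H:3
Element totals:
  C: 8
  H: 16
  N: 2
  O: 4
Molecular formula: C8H16N2O4.
  M = 8(12.011) + 16(1.008) + 2(14.007) + 4(15.999)
    = 96.088 + 16.128 + 28.014 + 63.996 = 204.226

204.23 g/mol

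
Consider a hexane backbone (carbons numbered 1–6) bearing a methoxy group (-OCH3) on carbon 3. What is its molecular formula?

Atom tally by fragment:
  CH3 → C:1 H:3
  CH2 → C:1 H:2
  CH(OCH3) → C:2 H:4 O:1
  CH2 → C:1 H:2
  CH2 → C:1 H:2
  CH3 → C:1 H:3
Element totals:
  C: 7
  H: 16
  O: 1

C7H16O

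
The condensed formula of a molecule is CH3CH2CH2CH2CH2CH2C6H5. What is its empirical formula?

C2H3

Element totals:
  C: 12
  H: 18
Molecular formula: C12H18.
gcd of subscripts = 6; dividing each by 6:
  C: 12/6 = 2
  H: 18/6 = 3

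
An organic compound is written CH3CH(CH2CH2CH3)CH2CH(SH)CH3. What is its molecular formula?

Atom tally by fragment:
  CH3 → C:1 H:3
  CH(CH2CH2CH3) → C:4 H:8
  CH2 → C:1 H:2
  CH(SH) → C:1 H:2 S:1
  CH3 → C:1 H:3
Element totals:
  C: 8
  H: 18
  S: 1

C8H18S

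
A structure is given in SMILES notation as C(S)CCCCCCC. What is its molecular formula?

C8H18S

Atom tally by fragment:
  HSCH2 → C:1 H:3 S:1
  CH2 → C:1 H:2
  CH2 → C:1 H:2
  CH2 → C:1 H:2
  CH2 → C:1 H:2
  CH2 → C:1 H:2
  CH2 → C:1 H:2
  CH3 → C:1 H:3
Element totals:
  C: 8
  H: 18
  S: 1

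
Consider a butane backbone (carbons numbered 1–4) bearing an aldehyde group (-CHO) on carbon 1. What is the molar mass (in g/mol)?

86.13 g/mol

Atom tally by fragment:
  OHCCH2 → C:2 H:3 O:1
  CH2 → C:1 H:2
  CH2 → C:1 H:2
  CH3 → C:1 H:3
Element totals:
  C: 5
  H: 10
  O: 1
Molecular formula: C5H10O.
  M = 5(12.011) + 10(1.008) + 15.999
    = 60.055 + 10.080 + 15.999 = 86.134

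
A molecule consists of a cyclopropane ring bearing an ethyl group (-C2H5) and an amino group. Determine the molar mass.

Atom tally by fragment:
  cyclopropane ring core → C:3 H:6
  (− 2 ring H displaced by substituents)
  + C2H5 → C:2 H:5
  + NH2 → N:1 H:2
Element totals:
  C: 5
  H: 11
  N: 1
Molecular formula: C5H11N.
  M = 5(12.011) + 11(1.008) + 14.007
    = 60.055 + 11.088 + 14.007 = 85.150

85.15 g/mol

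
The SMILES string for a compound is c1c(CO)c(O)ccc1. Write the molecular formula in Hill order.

C7H8O2

Atom tally by fragment:
  benzene ring core → C:6 H:6
  (− 2 ring H displaced by substituents)
  + CH2OH → C:1 H:3 O:1
  + OH → O:1 H:1
Element totals:
  C: 7
  H: 8
  O: 2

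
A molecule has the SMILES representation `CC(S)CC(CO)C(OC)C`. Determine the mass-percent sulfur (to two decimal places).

Atom tally by fragment:
  CH3 → C:1 H:3
  CH(SH) → C:1 H:2 S:1
  CH2 → C:1 H:2
  CH(CH2OH) → C:2 H:4 O:1
  CH(OCH3) → C:2 H:4 O:1
  CH3 → C:1 H:3
Element totals:
  C: 8
  H: 18
  O: 2
  S: 1
Molecular formula: C8H18O2S.
Molar mass = 178.290 g/mol.
Mass from S: 1 × 32.06 = 32.060 g/mol.
%S = 32.060 / 178.290 × 100 = 17.98%.

17.98%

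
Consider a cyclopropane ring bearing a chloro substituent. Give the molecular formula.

Atom tally by fragment:
  cyclopropane ring core → C:3 H:6
  (− 1 ring H displaced by substituents)
  + Cl → Cl:1
Element totals:
  C: 3
  H: 5
  Cl: 1

C3H5Cl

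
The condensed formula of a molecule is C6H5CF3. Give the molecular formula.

Atom tally by fragment:
  benzene ring core → C:6 H:6
  (− 1 ring H displaced by substituents)
  + CF3 → C:1 F:3
Element totals:
  C: 7
  H: 5
  F: 3

C7H5F3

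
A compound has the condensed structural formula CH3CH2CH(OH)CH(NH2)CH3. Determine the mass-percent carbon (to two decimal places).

58.21%

Atom tally by fragment:
  CH3 → C:1 H:3
  CH2 → C:1 H:2
  CH(OH) → C:1 H:2 O:1
  CH(NH2) → C:1 H:3 N:1
  CH3 → C:1 H:3
Element totals:
  C: 5
  H: 13
  N: 1
  O: 1
Molecular formula: C5H13NO.
Molar mass = 103.165 g/mol.
Mass from C: 5 × 12.011 = 60.055 g/mol.
%C = 60.055 / 103.165 × 100 = 58.21%.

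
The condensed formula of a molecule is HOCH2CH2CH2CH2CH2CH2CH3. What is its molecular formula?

Atom tally by fragment:
  HOCH2CH2 → C:2 H:5 O:1
  CH2 → C:1 H:2
  CH2 → C:1 H:2
  CH2 → C:1 H:2
  CH2 → C:1 H:2
  CH3 → C:1 H:3
Element totals:
  C: 7
  H: 16
  O: 1

C7H16O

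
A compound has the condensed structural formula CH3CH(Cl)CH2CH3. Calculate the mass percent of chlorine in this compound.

Atom tally by fragment:
  CH3 → C:1 H:3
  CH(Cl) → C:1 H:1 Cl:1
  CH2 → C:1 H:2
  CH3 → C:1 H:3
Element totals:
  C: 4
  H: 9
  Cl: 1
Molecular formula: C4H9Cl.
Molar mass = 92.566 g/mol.
Mass from Cl: 1 × 35.45 = 35.450 g/mol.
%Cl = 35.450 / 92.566 × 100 = 38.30%.

38.30%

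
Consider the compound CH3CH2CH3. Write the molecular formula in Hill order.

C3H8

Element totals:
  C: 3
  H: 8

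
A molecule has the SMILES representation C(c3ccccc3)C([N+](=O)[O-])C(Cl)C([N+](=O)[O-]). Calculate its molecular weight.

258.66 g/mol

Atom tally by fragment:
  C6H5CH2 → C:7 H:7
  CH(NO2) → C:1 H:1 N:1 O:2
  CH(Cl) → C:1 H:1 Cl:1
  CH2NO2 → C:1 H:2 N:1 O:2
Element totals:
  C: 10
  H: 11
  Cl: 1
  N: 2
  O: 4
Molecular formula: C10H11ClN2O4.
  M = 10(12.011) + 11(1.008) + 35.45 + 2(14.007) + 4(15.999)
    = 120.110 + 11.088 + 35.450 + 28.014 + 63.996 = 258.658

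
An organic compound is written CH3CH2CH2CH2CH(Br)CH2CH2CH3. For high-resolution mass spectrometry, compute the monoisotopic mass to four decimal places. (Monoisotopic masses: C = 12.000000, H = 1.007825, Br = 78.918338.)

Atom tally by fragment:
  CH3 → C:1 H:3
  CH2 → C:1 H:2
  CH2 → C:1 H:2
  CH2 → C:1 H:2
  CH(Br) → C:1 H:1 Br:1
  CH2 → C:1 H:2
  CH2 → C:1 H:2
  CH3 → C:1 H:3
Element totals:
  C: 8
  H: 17
  Br: 1
Molecular formula: C8H17Br.
  M = 8(12.0) + 17(1.007825) + 78.918338
    = 96.000000 + 17.133025 + 78.918338 = 192.051363

192.0514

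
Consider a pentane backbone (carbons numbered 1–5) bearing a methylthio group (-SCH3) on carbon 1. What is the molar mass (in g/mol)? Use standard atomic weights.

118.24 g/mol

Atom tally by fragment:
  CH3SCH2 → C:2 H:5 S:1
  CH2 → C:1 H:2
  CH2 → C:1 H:2
  CH2 → C:1 H:2
  CH3 → C:1 H:3
Element totals:
  C: 6
  H: 14
  S: 1
Molecular formula: C6H14S.
  M = 6(12.011) + 14(1.008) + 32.06
    = 72.066 + 14.112 + 32.060 = 118.238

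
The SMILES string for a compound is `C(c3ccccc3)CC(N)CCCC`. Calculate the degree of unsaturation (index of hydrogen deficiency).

4

Atom tally by fragment:
  C6H5CH2 → C:7 H:7
  CH2 → C:1 H:2
  CH(NH2) → C:1 H:3 N:1
  CH2 → C:1 H:2
  CH2 → C:1 H:2
  CH2 → C:1 H:2
  CH3 → C:1 H:3
Element totals:
  C: 13
  H: 21
  N: 1
Molecular formula: C13H21N.
DoU = (2C + 2 + N − H − X) / 2 = (2·13 + 2 + 1 − 21 − 0) / 2 = 4.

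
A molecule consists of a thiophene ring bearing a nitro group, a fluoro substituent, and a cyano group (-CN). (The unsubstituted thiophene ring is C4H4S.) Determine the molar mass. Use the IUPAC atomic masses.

172.13 g/mol

Atom tally by fragment:
  thiophene ring core → C:4 H:4 S:1
  (− 3 ring H displaced by substituents)
  + NO2 → N:1 O:2
  + F → F:1
  + CN → C:1 N:1
Element totals:
  C: 5
  H: 1
  F: 1
  N: 2
  O: 2
  S: 1
Molecular formula: C5HFN2O2S.
  M = 5(12.011) + 1.008 + 18.998 + 2(14.007) + 2(15.999) + 32.06
    = 60.055 + 1.008 + 18.998 + 28.014 + 31.998 + 32.060 = 172.133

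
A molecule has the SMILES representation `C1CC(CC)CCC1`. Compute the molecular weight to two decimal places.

112.22 g/mol

Atom tally by fragment:
  cyclohexane ring core → C:6 H:12
  (− 1 ring H displaced by substituents)
  + C2H5 → C:2 H:5
Element totals:
  C: 8
  H: 16
Molecular formula: C8H16.
  M = 8(12.011) + 16(1.008)
    = 96.088 + 16.128 = 112.216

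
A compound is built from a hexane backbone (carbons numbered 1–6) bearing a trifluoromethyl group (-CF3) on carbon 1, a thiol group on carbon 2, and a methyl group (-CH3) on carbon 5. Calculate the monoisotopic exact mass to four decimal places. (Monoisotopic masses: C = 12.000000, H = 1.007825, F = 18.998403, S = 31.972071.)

200.0847

Atom tally by fragment:
  F3CCH2 → C:2 H:2 F:3
  CH(SH) → C:1 H:2 S:1
  CH2 → C:1 H:2
  CH2 → C:1 H:2
  CH(CH3) → C:2 H:4
  CH3 → C:1 H:3
Element totals:
  C: 8
  H: 15
  F: 3
  S: 1
Molecular formula: C8H15F3S.
  M = 8(12.0) + 15(1.007825) + 3(18.998403) + 31.972071
    = 96.000000 + 15.117375 + 56.995209 + 31.972071 = 200.084655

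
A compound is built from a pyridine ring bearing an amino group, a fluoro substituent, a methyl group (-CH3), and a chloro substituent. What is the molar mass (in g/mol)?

Atom tally by fragment:
  pyridine ring core → C:5 H:5 N:1
  (− 4 ring H displaced by substituents)
  + NH2 → N:1 H:2
  + F → F:1
  + CH3 → C:1 H:3
  + Cl → Cl:1
Element totals:
  C: 6
  H: 6
  Cl: 1
  F: 1
  N: 2
Molecular formula: C6H6ClFN2.
  M = 6(12.011) + 6(1.008) + 35.45 + 18.998 + 2(14.007)
    = 72.066 + 6.048 + 35.450 + 18.998 + 28.014 = 160.576

160.58 g/mol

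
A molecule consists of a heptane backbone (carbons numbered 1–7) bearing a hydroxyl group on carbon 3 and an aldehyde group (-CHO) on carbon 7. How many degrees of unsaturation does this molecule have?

1

Atom tally by fragment:
  CH3 → C:1 H:3
  CH2 → C:1 H:2
  CH(OH) → C:1 H:2 O:1
  CH2 → C:1 H:2
  CH2 → C:1 H:2
  CH2 → C:1 H:2
  CH2CHO → C:2 H:3 O:1
Element totals:
  C: 8
  H: 16
  O: 2
Molecular formula: C8H16O2.
DoU = (2C + 2 + N − H − X) / 2 = (2·8 + 2 + 0 − 16 − 0) / 2 = 1.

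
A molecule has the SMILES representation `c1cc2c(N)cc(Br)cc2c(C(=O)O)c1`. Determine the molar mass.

Atom tally by fragment:
  naphthalene ring system core → C:10 H:8
  (− 3 ring H displaced by substituents)
  + NH2 → N:1 H:2
  + Br → Br:1
  + COOH → C:1 H:1 O:2
Element totals:
  C: 11
  H: 8
  Br: 1
  N: 1
  O: 2
Molecular formula: C11H8BrNO2.
  M = 11(12.011) + 8(1.008) + 79.904 + 14.007 + 2(15.999)
    = 132.121 + 8.064 + 79.904 + 14.007 + 31.998 = 266.094

266.09 g/mol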